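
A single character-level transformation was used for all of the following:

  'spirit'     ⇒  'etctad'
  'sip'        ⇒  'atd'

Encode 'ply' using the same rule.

jwa

Read the word backwards and shift each letter +11.
On ply: reverse → ylp; then shift: y+11=j, l+11=w, p+11=a.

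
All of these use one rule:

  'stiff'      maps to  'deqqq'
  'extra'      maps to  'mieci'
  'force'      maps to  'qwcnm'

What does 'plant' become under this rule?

awiye

The shift depends on letter class: consonant s→d is +11, but vowel i→q is +8. Two shifts are in play — +8 for a/e/i/o/u, +11 for every other letter.
For plant: p(cons)+11=a, l(cons)+11=w, a(vowel)+8=i, n(cons)+11=y, t(cons)+11=e.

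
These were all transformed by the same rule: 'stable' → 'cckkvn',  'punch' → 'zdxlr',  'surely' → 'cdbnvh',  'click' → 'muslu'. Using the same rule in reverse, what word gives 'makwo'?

crane

Shifts by position in stable: pos 0: s→c (+10), pos 1: t→c (+9), pos 2: a→k (+10), pos 3: b→k (+9) — repeating every 2. It's a Vigenère-style cipher with numeric key [10,9]: position i shifts by key[i mod 2].
Decoding makwo: m−10=c, a−9=r, k−10=a, w−9=n, o−10=e.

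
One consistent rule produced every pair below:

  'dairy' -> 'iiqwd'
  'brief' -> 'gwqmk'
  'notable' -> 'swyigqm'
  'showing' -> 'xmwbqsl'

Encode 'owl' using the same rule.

The shift depends on letter class: consonant d→i is +5, but vowel a→i is +8. Vowels shift forward by 8 and consonants shift forward by 5.
On owl: o(vowel)+8=w, w(cons)+5=b, l(cons)+5=q.

wbq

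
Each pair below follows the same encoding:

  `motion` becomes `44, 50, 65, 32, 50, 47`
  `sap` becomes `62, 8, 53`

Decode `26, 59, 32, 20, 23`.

grief

m(#13)→44 and o(#15)→50: differences scale by 3, so n = 3·pos + 5. With a=1..z=26, the number is 3·pos + 5.
Decoding 26, 59, 32, 20, 23: 26→(26−5)÷3=7=g, 59→(59−5)÷3=18=r, 32→(32−5)÷3=9=i, 20→(20−5)÷3=5=e, 23→(23−5)÷3=6=f.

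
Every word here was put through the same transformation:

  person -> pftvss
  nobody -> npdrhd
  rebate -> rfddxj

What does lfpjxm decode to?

length

In person: p→p is +0, e→f is +1, r→t is +2, s→v is +3 — the shift increases by 1 each position. Letter i (0-indexed) is shifted by i+0, so successive shifts are 0, 1, 2, ….
Decoding lfpjxm: l−0=l, f−1=e, p−2=n, j−3=g, x−4=t, m−5=h.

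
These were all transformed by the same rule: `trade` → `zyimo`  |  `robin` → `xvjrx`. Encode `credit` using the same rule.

iymmse

In trade: t→z is +6, r→y is +7, a→i is +8, d→m is +9 — the shift increases by 1 each position. The shift increases by 1 at each position, starting from +6: 6, 7, 8, ….
For credit: c+6=i, r+7=y, e+8=m, d+9=m, i+10=s, t+11=e.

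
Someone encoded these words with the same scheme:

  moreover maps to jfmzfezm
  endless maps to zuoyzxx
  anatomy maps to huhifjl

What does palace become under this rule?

qhyhdz

m(12)→j(9) and o(14)→f(5) fit y≡11x+7 (mod 26); the inverse of 11 mod 26 is 19. Treating letters as 0–25, the rule is x ↦ 11x + 7 (mod 26).
Applying it to palace: p(15)→11·15+7≡16=q; a(0)→11·0+7≡7=h; l(11)→11·11+7≡24=y; a(0)→11·0+7≡7=h; c(2)→11·2+7≡3=d; e(4)→11·4+7≡25=z (all mod 26).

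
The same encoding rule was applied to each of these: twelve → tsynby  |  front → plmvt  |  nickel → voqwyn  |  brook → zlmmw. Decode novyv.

linen

t(19)→t(19) and w(22)→s(18) fit y≡17x+8 (mod 26); the inverse of 17 mod 26 is 23. This is an affine cipher: with a=0,…,z=25, each position x becomes (17x+8) mod 26.
Undoing it on novyv: n(13)→23·(13−8)≡11=l; o(14)→23·(14−8)≡8=i; v(21)→23·(21−8)≡13=n; y(24)→23·(24−8)≡4=e; v(21)→23·(21−8)≡13=n (all mod 26).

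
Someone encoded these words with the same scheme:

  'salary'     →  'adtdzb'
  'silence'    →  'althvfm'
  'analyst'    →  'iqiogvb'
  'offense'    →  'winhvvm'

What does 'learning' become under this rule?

Shifts by position in salary: pos 0: s→a (+8), pos 1: a→d (+3), pos 2: l→t (+8), pos 3: a→d (+3) — repeating every 2. It's a Vigenère-style cipher with numeric key [8,3]: position i shifts by key[i mod 2].
For learning: l+8=t, e+3=h, a+8=i, r+3=u, n+8=v, i+3=l, n+8=v, g+3=j.

thiuvlvj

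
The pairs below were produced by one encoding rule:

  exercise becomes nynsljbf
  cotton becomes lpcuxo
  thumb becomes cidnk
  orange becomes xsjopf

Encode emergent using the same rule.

nnnspfwu

Shifts by position in exercise: pos 0: e→n (+9), pos 1: x→y (+1), pos 2: e→n (+9), pos 3: r→s (+1) — repeating every 2. A repeating key of period 2 is used — shifts +9, +1 over and over.
On emergent: e+9=n, m+1=n, e+9=n, r+1=s, g+9=p, e+1=f, n+9=w, t+1=u.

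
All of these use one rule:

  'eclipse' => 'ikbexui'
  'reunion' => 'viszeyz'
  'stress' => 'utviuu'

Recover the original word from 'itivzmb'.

This is an affine cipher: with a=0,…,z=25, each position x becomes (25x+12) mod 26.
Undoing it on itivzmb: i(8)→25·(8−12)≡4=e; t(19)→25·(19−12)≡19=t; i(8)→25·(8−12)≡4=e; v(21)→25·(21−12)≡17=r; z(25)→25·(25−12)≡13=n; m(12)→25·(12−12)≡0=a; b(1)→25·(1−12)≡11=l (all mod 26).

eternal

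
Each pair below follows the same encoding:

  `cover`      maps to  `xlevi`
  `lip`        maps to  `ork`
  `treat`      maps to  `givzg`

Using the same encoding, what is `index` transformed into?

rmwvc

Each pair mirrors across the alphabet (c↔x, o↔l, v↔e): positions sum to 25. Each letter is replaced by its mirror in the alphabet: a↔z, b↔y, c↔x, and so on (the Atbash cipher).
On index: i↔r, n↔m, d↔w, e↔v, x↔c.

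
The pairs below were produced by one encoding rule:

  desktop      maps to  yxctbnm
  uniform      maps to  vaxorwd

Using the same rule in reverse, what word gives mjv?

mad

The output letters match the input read backwards, each shifted +9: desktop reversed is potksed. Two steps: reverse the string, then apply a Caesar shift of +9.
Reversing it on mjv: shift back: m−9=d, j−9=a, v−9=m → dam; then reverse → mad.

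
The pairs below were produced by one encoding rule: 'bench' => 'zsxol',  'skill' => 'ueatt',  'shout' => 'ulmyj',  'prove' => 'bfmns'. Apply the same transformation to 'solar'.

umtkf

b(1)→z(25) and e(4)→s(18) fit y≡15x+10 (mod 26); the inverse of 15 mod 26 is 7. Each letter's alphabet position (a=0..z=25) is mapped through 15·x+10 mod 26 — an affine cipher.
Applying it to solar: s(18)→15·18+10≡20=u; o(14)→15·14+10≡12=m; l(11)→15·11+10≡19=t; a(0)→15·0+10≡10=k; r(17)→15·17+10≡5=f (all mod 26).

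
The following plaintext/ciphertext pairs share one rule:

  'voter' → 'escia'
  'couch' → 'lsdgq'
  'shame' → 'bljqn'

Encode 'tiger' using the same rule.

The shifts repeat in a cycle of length 2: positions 0,1,… shift by +9, +4, then the pattern repeats.
Applying it to tiger: t+9=c, i+4=m, g+9=p, e+4=i, r+9=a.

cmpia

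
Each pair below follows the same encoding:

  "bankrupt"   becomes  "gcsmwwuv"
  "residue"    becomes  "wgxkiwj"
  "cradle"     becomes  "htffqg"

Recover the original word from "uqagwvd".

poverty

Shifts by position in bankrupt: pos 0: b→g (+5), pos 1: a→c (+2), pos 2: n→s (+5), pos 3: k→m (+2) — repeating every 2. A repeating key of period 2 is used — shifts +5, +2 over and over.
Undoing it on uqagwvd: u−5=p, q−2=o, a−5=v, g−2=e, w−5=r, v−2=t, d−5=y.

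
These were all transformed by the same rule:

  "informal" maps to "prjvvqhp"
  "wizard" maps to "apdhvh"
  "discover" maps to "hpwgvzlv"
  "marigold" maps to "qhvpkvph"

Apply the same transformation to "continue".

The shift depends on letter class: consonant n→r is +4, but vowel i→p is +7. The rule splits by letter class: vowels +7, consonants +4.
Applying it to continue: c(cons)+4=g, o(vowel)+7=v, n(cons)+4=r, t(cons)+4=x, i(vowel)+7=p, n(cons)+4=r, u(vowel)+7=b, e(vowel)+7=l.

gvrxprbl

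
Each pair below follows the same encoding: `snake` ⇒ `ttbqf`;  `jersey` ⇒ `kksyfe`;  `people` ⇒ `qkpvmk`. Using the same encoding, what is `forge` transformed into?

Shifts by position in snake: pos 0: s→t (+1), pos 1: n→t (+6), pos 2: a→b (+1), pos 3: k→q (+6) — repeating every 2. A repeating key of period 2 is used — shifts +1, +6 over and over.
On forge: f+1=g, o+6=u, r+1=s, g+6=m, e+1=f.

gusmf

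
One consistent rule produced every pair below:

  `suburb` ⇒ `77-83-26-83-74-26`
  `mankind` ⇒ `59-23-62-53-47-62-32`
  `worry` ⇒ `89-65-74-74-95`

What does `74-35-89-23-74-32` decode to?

reward

s(#19)→77 and u(#21)→83: differences scale by 3, so n = 3·pos + 20. With a=1..z=26, the number is 3·pos + 20.
Reversing it on 74-35-89-23-74-32: 74→(74−20)÷3=18=r, 35→(35−20)÷3=5=e, 89→(89−20)÷3=23=w, 23→(23−20)÷3=1=a, 74→(74−20)÷3=18=r, 32→(32−20)÷3=4=d.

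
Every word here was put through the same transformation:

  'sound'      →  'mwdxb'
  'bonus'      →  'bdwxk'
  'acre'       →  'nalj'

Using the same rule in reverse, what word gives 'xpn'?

The output letters match the input read backwards, each shifted +9: sound reversed is dnuos. Two steps: reverse the string, then apply a Caesar shift of +9.
Decoding xpn: shift back: x−9=o, p−9=g, n−9=e → oge; then reverse → ego.

ego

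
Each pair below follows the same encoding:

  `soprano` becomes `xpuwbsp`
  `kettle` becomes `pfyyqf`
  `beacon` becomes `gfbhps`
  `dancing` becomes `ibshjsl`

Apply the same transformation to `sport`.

xupwy

The shift depends on letter class: consonant s→x is +5, but vowel o→p is +1. Vowels shift forward by 1 and consonants shift forward by 5.
On sport: s(cons)+5=x, p(cons)+5=u, o(vowel)+1=p, r(cons)+5=w, t(cons)+5=y.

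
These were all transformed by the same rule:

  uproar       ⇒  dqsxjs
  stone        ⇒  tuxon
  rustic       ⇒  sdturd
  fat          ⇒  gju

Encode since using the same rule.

The shift depends on letter class: consonant p→q is +1, but vowel u→d is +9. Vowels shift forward by 9 and consonants shift forward by 1.
For since: s(cons)+1=t, i(vowel)+9=r, n(cons)+1=o, c(cons)+1=d, e(vowel)+9=n.

trodn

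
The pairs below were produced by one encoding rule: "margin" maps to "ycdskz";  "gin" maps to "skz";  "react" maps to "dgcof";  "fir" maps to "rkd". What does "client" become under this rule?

oxkgzf

The shift depends on letter class: consonant m→y is +12, but vowel a→c is +2. Vowels shift forward by 2 and consonants shift forward by 12.
For client: c(cons)+12=o, l(cons)+12=x, i(vowel)+2=k, e(vowel)+2=g, n(cons)+12=z, t(cons)+12=f.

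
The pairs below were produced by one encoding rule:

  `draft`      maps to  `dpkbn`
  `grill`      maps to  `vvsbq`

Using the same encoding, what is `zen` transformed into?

Two steps: reverse the string, then apply a Caesar shift of +10.
For zen: reverse → nez; then shift: n+10=x, e+10=o, z+10=j.

xoj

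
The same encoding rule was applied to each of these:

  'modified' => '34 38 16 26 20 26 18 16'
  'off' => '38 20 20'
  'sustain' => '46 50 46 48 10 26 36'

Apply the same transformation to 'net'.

36 18 48

m(#13)→34 and o(#15)→38: differences scale by 2, so n = 2·pos + 8. Each letter becomes 2×(its alphabet position, a=1..z=26) + 8.
On net: n=14→36, e=5→18, t=20→48.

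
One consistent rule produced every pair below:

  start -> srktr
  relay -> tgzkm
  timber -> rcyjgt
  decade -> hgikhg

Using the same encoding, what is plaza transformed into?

vzklk

Each letter's alphabet position (a=0..z=25) is mapped through 25·x+10 mod 26 — an affine cipher.
Applying it to plaza: p(15)→25·15+10≡21=v; l(11)→25·11+10≡25=z; a(0)→25·0+10≡10=k; z(25)→25·25+10≡11=l; a(0)→25·0+10≡10=k (all mod 26).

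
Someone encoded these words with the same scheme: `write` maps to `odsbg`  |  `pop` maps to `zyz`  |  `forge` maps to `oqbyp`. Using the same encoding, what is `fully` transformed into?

ivvep

The output letters match the input read backwards, each shifted +10: write reversed is etirw. Two steps: reverse the string, then apply a Caesar shift of +10.
Applying it to fully: reverse → ylluf; then shift: y+10=i, l+10=v, l+10=v, u+10=e, f+10=p.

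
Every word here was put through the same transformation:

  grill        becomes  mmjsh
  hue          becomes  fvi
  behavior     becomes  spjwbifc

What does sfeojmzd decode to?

cylinder

The output letters match the input read backwards, each shifted +1: grill reversed is llirg. Two steps: reverse the string, then apply a Caesar shift of +1.
Reversing it on sfeojmzd: shift back: s−1=r, f−1=e, e−1=d, o−1=n, j−1=i, m−1=l, z−1=y, d−1=c → rednilyc; then reverse → cylinder.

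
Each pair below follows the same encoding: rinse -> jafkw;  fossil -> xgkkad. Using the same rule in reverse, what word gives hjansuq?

Each letter is shifted forward by 18 in the alphabet (a Caesar shift of +18).
Decoding hjansuq: h−18=p, j−18=r, a−18=i, n−18=v, s−18=a, u−18=c, q−18=y.

privacy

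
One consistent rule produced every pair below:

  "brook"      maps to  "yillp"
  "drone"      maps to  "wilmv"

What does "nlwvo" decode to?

model

Each pair mirrors across the alphabet (b↔y, r↔i, o↔l): positions sum to 25. Letters are reflected about the middle of the alphabet (position → 25−position): Atbash.
Decoding nlwvo: n↔m, l↔o, w↔d, v↔e, o↔l.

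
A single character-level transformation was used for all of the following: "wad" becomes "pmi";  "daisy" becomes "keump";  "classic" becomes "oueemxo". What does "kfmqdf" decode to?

The output letters match the input read backwards, each shifted +12: wad reversed is daw. The word is reversed, then every letter is shifted forward by 12.
Undoing it on kfmqdf: shift back: k−12=y, f−12=t, m−12=a, q−12=e, d−12=r, f−12=t → ytaert; then reverse → treaty.

treaty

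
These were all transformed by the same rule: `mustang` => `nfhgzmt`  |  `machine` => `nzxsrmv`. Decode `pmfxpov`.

knuckle

Letters are reflected about the middle of the alphabet (position → 25−position): Atbash.
Undoing it on pmfxpov: p↔k, m↔n, f↔u, x↔c, p↔k, o↔l, v↔e.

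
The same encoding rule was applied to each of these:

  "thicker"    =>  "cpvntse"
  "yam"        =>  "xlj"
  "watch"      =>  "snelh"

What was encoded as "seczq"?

forth

The output letters match the input read backwards, each shifted +11: thicker reversed is rekciht. Two steps: reverse the string, then apply a Caesar shift of +11.
Reversing it on seczq: shift back: s−11=h, e−11=t, c−11=r, z−11=o, q−11=f → htrof; then reverse → forth.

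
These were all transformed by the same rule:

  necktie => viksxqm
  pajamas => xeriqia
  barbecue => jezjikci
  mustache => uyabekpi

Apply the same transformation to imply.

A repeating key of period 3 is used — shifts +8, +4, +8 over and over.
Applying it to imply: i+8=q, m+4=q, p+8=x, l+8=t, y+4=c.

qqxtc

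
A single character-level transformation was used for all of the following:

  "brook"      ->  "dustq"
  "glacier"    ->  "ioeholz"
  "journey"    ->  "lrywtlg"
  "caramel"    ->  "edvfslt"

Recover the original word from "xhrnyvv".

In brook: b→d is +2, r→u is +3, o→s is +4, o→t is +5 — the shift increases by 1 each position. Each letter shifts forward by (position + 2), i.e. 2, 3, 4, … — the shift grows by one for each successive letter.
Reversing it on xhrnyvv: x−2=v, h−3=e, r−4=n, n−5=i, y−6=s, v−7=o, v−8=n.

venison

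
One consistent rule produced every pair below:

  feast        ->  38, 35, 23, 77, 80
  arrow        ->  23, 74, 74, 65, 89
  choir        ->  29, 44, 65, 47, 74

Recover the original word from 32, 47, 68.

dip

f(#6)→38 and e(#5)→35: differences scale by 3, so n = 3·pos + 20. The formula is n = 3×(alphabet index, a=1) + 20.
Undoing it on 32, 47, 68: 32→(32−20)÷3=4=d, 47→(47−20)÷3=9=i, 68→(68−20)÷3=16=p.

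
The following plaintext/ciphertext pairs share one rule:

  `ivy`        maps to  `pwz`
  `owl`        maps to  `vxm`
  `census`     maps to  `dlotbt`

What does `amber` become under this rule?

hncls

The shift depends on letter class: consonant v→w is +1, but vowel i→p is +7. The rule splits by letter class: vowels +7, consonants +1.
Applying it to amber: a(vowel)+7=h, m(cons)+1=n, b(cons)+1=c, e(vowel)+7=l, r(cons)+1=s.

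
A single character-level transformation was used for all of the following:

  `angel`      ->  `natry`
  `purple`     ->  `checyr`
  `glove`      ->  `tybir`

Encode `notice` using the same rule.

This is a Caesar cipher with shift 13.
On notice: n+13=a, o+13=b, t+13=g, i+13=v, c+13=p, e+13=r.

abgvpr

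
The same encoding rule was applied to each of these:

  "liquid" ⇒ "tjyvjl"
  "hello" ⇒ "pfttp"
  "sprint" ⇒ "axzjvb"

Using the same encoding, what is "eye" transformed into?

The shift depends on letter class: consonant l→t is +8, but vowel i→j is +1. The rule splits by letter class: vowels +1, consonants +8.
Applying it to eye: e(vowel)+1=f, y(cons)+8=g, e(vowel)+1=f.

fgf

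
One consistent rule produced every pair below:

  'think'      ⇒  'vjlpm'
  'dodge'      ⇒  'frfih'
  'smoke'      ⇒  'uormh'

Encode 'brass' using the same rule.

dtduu

Two shifts are in play — +3 for a/e/i/o/u, +2 for every other letter.
On brass: b(cons)+2=d, r(cons)+2=t, a(vowel)+3=d, s(cons)+2=u, s(cons)+2=u.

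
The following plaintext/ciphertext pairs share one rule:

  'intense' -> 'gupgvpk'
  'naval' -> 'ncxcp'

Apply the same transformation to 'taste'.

gvucv

Read the word backwards and shift each letter +2.
For taste: reverse → etsat; then shift: e+2=g, t+2=v, s+2=u, a+2=c, t+2=v.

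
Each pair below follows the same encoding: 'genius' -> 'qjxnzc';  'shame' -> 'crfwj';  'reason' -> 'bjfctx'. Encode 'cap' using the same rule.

The shift depends on letter class: consonant g→q is +10, but vowel e→j is +5. Vowels shift forward by 5 and consonants shift forward by 10.
Applying it to cap: c(cons)+10=m, a(vowel)+5=f, p(cons)+10=z.

mfz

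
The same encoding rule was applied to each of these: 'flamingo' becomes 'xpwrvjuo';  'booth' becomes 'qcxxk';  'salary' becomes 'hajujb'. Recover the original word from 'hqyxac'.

trophy

The output letters match the input read backwards, each shifted +9: flamingo reversed is ognimalf. Read the word backwards and shift each letter +9.
Reversing it on hqyxac: shift back: h−9=y, q−9=h, y−9=p, x−9=o, a−9=r, c−9=t → yhport; then reverse → trophy.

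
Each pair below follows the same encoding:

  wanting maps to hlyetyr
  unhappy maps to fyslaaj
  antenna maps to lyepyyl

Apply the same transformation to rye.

Each letter is shifted forward by 11 in the alphabet (a Caesar shift of +11).
For rye: r+11=c, y+11=j, e+11=p.

cjp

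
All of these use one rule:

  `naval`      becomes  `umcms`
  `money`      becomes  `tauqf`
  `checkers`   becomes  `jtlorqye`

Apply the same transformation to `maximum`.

tmeutgt

The shifts repeat in a cycle of length 2: positions 0,1,… shift by +7, +12, then the pattern repeats.
On maximum: m+7=t, a+12=m, x+7=e, i+12=u, m+7=t, u+12=g, m+7=t.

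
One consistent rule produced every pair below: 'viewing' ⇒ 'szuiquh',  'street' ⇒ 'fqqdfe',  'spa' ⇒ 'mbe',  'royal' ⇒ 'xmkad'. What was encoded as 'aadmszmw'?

Read the word backwards and shift each letter +12.
Decoding aadmszmw: shift back: a−12=o, a−12=o, d−12=r, m−12=a, s−12=g, z−12=n, m−12=a, w−12=k → ooragnak; then reverse → kangaroo.

kangaroo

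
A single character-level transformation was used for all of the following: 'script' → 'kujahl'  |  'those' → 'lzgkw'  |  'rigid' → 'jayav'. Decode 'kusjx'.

scarf

Compare letters: s→k is +18, c→u is +18, r→j is +18 — a constant shift. It's a constant shift of +18 (ROT18).
Reversing it on kusjx: k−18=s, u−18=c, s−18=a, j−18=r, x−18=f.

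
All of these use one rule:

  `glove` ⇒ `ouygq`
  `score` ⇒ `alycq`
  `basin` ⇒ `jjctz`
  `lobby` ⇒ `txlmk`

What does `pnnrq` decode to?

hedge

In glove: g→o is +8, l→u is +9, o→y is +10, v→g is +11 — the shift increases by 1 each position. The shift increases by 1 at each position, starting from +8: 8, 9, 10, ….
Decoding pnnrq: p−8=h, n−9=e, n−10=d, r−11=g, q−12=e.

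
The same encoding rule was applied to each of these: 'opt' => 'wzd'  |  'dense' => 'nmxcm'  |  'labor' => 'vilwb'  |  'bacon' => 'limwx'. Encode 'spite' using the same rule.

czqdm

The shift depends on letter class: consonant p→z is +10, but vowel o→w is +8. The rule splits by letter class: vowels +8, consonants +10.
Applying it to spite: s(cons)+10=c, p(cons)+10=z, i(vowel)+8=q, t(cons)+10=d, e(vowel)+8=m.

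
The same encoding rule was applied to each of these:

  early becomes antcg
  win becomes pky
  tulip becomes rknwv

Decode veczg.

exact

Two steps: reverse the string, then apply a Caesar shift of +2.
Decoding veczg: shift back: v−2=t, e−2=c, c−2=a, z−2=x, g−2=e → tcaxe; then reverse → exact.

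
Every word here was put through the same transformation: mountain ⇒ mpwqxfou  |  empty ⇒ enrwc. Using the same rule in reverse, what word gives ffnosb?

fellow

Letter i (0-indexed) is shifted by i+0, so successive shifts are 0, 1, 2, ….
Undoing it on ffnosb: f−0=f, f−1=e, n−2=l, o−3=l, s−4=o, b−5=w.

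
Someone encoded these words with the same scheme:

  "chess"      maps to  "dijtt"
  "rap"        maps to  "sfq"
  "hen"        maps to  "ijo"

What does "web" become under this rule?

xjc

The shift depends on letter class: consonant c→d is +1, but vowel e→j is +5. The rule splits by letter class: vowels +5, consonants +1.
For web: w(cons)+1=x, e(vowel)+5=j, b(cons)+1=c.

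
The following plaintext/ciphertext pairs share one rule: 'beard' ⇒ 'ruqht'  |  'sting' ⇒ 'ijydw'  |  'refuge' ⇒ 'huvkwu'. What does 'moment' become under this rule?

Compare letters: b→r is +16, e→u is +16, a→q is +16 — a constant shift. This is a Caesar cipher with shift 16.
Applying it to moment: m+16=c, o+16=e, m+16=c, e+16=u, n+16=d, t+16=j.

cecudj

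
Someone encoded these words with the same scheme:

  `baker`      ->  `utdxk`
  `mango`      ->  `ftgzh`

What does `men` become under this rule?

fxg

Compare letters: b→u is +19, a→t is +19, k→d is +19 — a constant shift. Every letter moves 19 places later in the alphabet, wrapping around z→a.
Applying it to men: m+19=f, e+19=x, n+19=g.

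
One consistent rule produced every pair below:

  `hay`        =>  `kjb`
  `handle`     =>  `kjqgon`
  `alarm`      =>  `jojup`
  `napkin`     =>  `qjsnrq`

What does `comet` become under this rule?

Two shifts are in play — +9 for a/e/i/o/u, +3 for every other letter.
On comet: c(cons)+3=f, o(vowel)+9=x, m(cons)+3=p, e(vowel)+9=n, t(cons)+3=w.

fxpnw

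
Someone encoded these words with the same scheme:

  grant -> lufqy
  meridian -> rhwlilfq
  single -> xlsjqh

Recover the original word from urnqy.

point

Shifts by position in grant: pos 0: g→l (+5), pos 1: r→u (+3), pos 2: a→f (+5), pos 3: n→q (+3) — repeating every 2. A repeating key of period 2 is used — shifts +5, +3 over and over.
Undoing it on urnqy: u−5=p, r−3=o, n−5=i, q−3=n, y−5=t.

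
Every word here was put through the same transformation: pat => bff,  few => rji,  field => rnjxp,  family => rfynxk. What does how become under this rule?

The shift depends on letter class: consonant p→b is +12, but vowel a→f is +5. Vowels shift forward by 5 and consonants shift forward by 12.
Applying it to how: h(cons)+12=t, o(vowel)+5=t, w(cons)+12=i.

tti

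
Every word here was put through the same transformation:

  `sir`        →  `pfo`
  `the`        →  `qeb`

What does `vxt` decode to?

yaw

Each letter is shifted forward by 23 in the alphabet (a Caesar shift of +23).
Reversing it on vxt: v−23=y, x−23=a, t−23=w.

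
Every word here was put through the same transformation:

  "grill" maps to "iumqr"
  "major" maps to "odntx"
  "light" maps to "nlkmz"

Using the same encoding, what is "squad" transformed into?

utyfj

The shift increases by 1 at each position, starting from +2: 2, 3, 4, ….
On squad: s+2=u, q+3=t, u+4=y, a+5=f, d+6=j.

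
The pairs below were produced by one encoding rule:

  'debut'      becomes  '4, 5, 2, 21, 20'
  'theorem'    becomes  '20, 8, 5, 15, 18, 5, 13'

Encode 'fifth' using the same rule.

d is letter #4 and maps to 4: an offset of 0. Each letter is replaced by its alphabet position (a=1, b=2, …, z=26).
Applying it to fifth: f=6→6, i=9→9, f=6→6, t=20→20, h=8→8.

6, 9, 6, 20, 8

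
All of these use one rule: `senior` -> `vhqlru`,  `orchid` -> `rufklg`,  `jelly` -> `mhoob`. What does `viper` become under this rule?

ylshu

This is a Caesar cipher with shift 3.
For viper: v+3=y, i+3=l, p+3=s, e+3=h, r+3=u.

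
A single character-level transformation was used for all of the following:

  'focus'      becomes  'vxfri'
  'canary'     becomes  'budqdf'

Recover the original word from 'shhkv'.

The output letters match the input read backwards, each shifted +3: focus reversed is sucof. Two steps: reverse the string, then apply a Caesar shift of +3.
Decoding shhkv: shift back: s−3=p, h−3=e, h−3=e, k−3=h, v−3=s → peehs; then reverse → sheep.

sheep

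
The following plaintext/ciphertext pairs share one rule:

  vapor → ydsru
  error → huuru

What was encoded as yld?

It's a constant shift of +3 (ROT3).
Undoing it on yld: y−3=v, l−3=i, d−3=a.

via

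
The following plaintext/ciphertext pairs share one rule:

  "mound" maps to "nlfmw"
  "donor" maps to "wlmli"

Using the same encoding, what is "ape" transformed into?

Each pair mirrors across the alphabet (m↔n, o↔l, u↔f): positions sum to 25. Each letter is replaced by its mirror in the alphabet: a↔z, b↔y, c↔x, and so on (the Atbash cipher).
On ape: a↔z, p↔k, e↔v.

zkv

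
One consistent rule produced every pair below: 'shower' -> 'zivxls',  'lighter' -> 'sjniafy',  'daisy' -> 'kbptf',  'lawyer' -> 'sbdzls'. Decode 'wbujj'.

Shifts by position in shower: pos 0: s→z (+7), pos 1: h→i (+1), pos 2: o→v (+7), pos 3: w→x (+1) — repeating every 2. The shifts repeat in a cycle of length 2: positions 0,1,… shift by +7, +1, then the pattern repeats.
Reversing it on wbujj: w−7=p, b−1=a, u−7=n, j−1=i, j−7=c.

panic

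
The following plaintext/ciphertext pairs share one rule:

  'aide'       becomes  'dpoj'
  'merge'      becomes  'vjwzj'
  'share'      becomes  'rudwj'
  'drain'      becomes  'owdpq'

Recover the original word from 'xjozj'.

a(0)→d(3) and i(8)→p(15) fit y≡21x+3 (mod 26); the inverse of 21 mod 26 is 5. Each letter's alphabet position (a=0..z=25) is mapped through 21·x+3 mod 26 — an affine cipher.
Reversing it on xjozj: x(23)→5·(23−3)≡22=w; j(9)→5·(9−3)≡4=e; o(14)→5·(14−3)≡3=d; z(25)→5·(25−3)≡6=g; j(9)→5·(9−3)≡4=e (all mod 26).

wedge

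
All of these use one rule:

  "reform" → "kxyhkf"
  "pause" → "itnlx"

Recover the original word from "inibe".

This is a Caesar cipher with shift 19.
Reversing it on inibe: i−19=p, n−19=u, i−19=p, b−19=i, e−19=l.

pupil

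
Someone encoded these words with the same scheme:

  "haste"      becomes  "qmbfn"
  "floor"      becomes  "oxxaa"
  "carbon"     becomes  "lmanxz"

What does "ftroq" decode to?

which

A repeating key of period 2 is used — shifts +9, +12 over and over.
Decoding ftroq: f−9=w, t−12=h, r−9=i, o−12=c, q−9=h.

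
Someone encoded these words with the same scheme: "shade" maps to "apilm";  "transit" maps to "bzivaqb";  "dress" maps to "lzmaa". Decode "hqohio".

zigzag

Every letter moves 8 places later in the alphabet, wrapping around z→a.
Undoing it on hqohio: h−8=z, q−8=i, o−8=g, h−8=z, i−8=a, o−8=g.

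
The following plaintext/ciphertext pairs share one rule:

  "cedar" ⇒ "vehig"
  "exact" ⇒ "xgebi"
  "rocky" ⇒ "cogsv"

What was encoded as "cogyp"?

lucky

The output letters match the input read backwards, each shifted +4: cedar reversed is radec. Read the word backwards and shift each letter +4.
Decoding cogyp: shift back: c−4=y, o−4=k, g−4=c, y−4=u, p−4=l → ykcul; then reverse → lucky.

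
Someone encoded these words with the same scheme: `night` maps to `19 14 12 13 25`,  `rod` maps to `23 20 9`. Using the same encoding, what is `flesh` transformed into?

11 17 10 24 13

The number is (letter's place in the alphabet, a=1) + 5.
On flesh: f=6→11, l=12→17, e=5→10, s=19→24, h=8→13.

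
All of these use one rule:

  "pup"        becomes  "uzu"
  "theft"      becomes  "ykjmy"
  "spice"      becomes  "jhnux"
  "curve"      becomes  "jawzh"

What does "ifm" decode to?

The output letters match the input read backwards, each shifted +5: pup reversed is pup. The word is reversed, then every letter is shifted forward by 5.
Undoing it on ifm: shift back: i−5=d, f−5=a, m−5=h → dah; then reverse → had.

had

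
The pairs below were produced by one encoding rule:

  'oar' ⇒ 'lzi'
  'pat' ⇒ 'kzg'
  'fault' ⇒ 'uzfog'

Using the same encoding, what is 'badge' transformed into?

yzwtv

This is the alphabet-reversal cipher (Atbash): a becomes z, b becomes y, etc.
Applying it to badge: b↔y, a↔z, d↔w, g↔t, e↔v.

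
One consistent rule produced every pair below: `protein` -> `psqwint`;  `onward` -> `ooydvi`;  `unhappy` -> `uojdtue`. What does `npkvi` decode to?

In protein: p→p is +0, r→s is +1, o→q is +2, t→w is +3 — the shift increases by 1 each position. The shift increases by 1 at each position, starting from +0: 0, 1, 2, ….
Decoding npkvi: n−0=n, p−1=o, k−2=i, v−3=s, i−4=e.

noise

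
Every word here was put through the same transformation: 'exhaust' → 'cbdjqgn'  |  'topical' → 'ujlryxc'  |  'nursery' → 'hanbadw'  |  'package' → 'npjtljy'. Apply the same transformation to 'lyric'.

lrahu

The output letters match the input read backwards, each shifted +9: exhaust reversed is tsuahxe. The word is reversed, then every letter is shifted forward by 9.
Applying it to lyric: reverse → ciryl; then shift: c+9=l, i+9=r, r+9=a, y+9=h, l+9=u.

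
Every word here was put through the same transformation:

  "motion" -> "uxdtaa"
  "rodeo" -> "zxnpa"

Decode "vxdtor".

In motion: m→u is +8, o→x is +9, t→d is +10, i→t is +11 — the shift increases by 1 each position. Letter i (0-indexed) is shifted by i+8, so successive shifts are 8, 9, 10, ….
Undoing it on vxdtor: v−8=n, x−9=o, d−10=t, t−11=i, o−12=c, r−13=e.

notice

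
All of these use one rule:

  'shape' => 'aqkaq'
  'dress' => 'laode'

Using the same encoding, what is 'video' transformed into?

drnpa

In shape: s→a is +8, h→q is +9, a→k is +10, p→a is +11 — the shift increases by 1 each position. The shift increases by 1 at each position, starting from +8: 8, 9, 10, ….
Applying it to video: v+8=d, i+9=r, d+10=n, e+11=p, o+12=a.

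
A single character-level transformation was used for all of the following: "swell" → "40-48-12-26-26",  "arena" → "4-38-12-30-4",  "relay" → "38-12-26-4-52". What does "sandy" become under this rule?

Each letter becomes 2×(its alphabet position, a=1..z=26) + 2.
Applying it to sandy: s=19→40, a=1→4, n=14→30, d=4→10, y=25→52.

40-4-30-10-52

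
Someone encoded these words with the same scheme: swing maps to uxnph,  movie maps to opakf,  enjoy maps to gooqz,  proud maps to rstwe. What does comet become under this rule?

eprgu

A repeating key of period 3 is used — shifts +2, +1, +5 over and over.
Applying it to comet: c+2=e, o+1=p, m+5=r, e+2=g, t+1=u.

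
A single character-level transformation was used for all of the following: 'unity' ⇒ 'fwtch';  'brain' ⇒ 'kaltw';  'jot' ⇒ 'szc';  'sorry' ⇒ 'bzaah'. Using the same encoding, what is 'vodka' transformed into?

Two shifts are in play — +11 for a/e/i/o/u, +9 for every other letter.
Applying it to vodka: v(cons)+9=e, o(vowel)+11=z, d(cons)+9=m, k(cons)+9=t, a(vowel)+11=l.

ezmtl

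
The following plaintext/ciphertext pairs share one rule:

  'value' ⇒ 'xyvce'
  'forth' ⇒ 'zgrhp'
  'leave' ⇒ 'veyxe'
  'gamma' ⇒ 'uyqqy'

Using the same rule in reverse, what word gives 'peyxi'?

Treating letters as 0–25, the rule is x ↦ 21x + 24 (mod 26).
Decoding peyxi: p(15)→5·(15−24)≡7=h; e(4)→5·(4−24)≡4=e; y(24)→5·(24−24)≡0=a; x(23)→5·(23−24)≡21=v; i(8)→5·(8−24)≡24=y (all mod 26).

heavy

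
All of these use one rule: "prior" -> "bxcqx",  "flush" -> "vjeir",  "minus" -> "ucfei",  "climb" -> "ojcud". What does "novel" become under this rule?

fqpkj

p(15)→b(1) and r(17)→x(23) fit y≡11x+18 (mod 26); the inverse of 11 mod 26 is 19. Each letter's alphabet position (a=0..z=25) is mapped through 11·x+18 mod 26 — an affine cipher.
For novel: n(13)→11·13+18≡5=f; o(14)→11·14+18≡16=q; v(21)→11·21+18≡15=p; e(4)→11·4+18≡10=k; l(11)→11·11+18≡9=j (all mod 26).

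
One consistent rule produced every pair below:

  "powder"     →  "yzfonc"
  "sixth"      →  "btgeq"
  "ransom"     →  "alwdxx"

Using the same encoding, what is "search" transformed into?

bpjcls

Shifts by position in powder: pos 0: p→y (+9), pos 1: o→z (+11), pos 2: w→f (+9), pos 3: d→o (+11) — repeating every 2. The shifts repeat in a cycle of length 2: positions 0,1,… shift by +9, +11, then the pattern repeats.
For search: s+9=b, e+11=p, a+9=j, r+11=c, c+9=l, h+11=s.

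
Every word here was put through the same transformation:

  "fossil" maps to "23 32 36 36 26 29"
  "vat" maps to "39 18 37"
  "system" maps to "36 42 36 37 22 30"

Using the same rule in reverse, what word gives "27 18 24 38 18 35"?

jaguar

Letters become their 1-based position plus 17 (so a→18, b→19, …).
Decoding 27 18 24 38 18 35: 27→(27−17)÷1=10=j, 18→(18−17)÷1=1=a, 24→(24−17)÷1=7=g, 38→(38−17)÷1=21=u, 18→(18−17)÷1=1=a, 35→(35−17)÷1=18=r.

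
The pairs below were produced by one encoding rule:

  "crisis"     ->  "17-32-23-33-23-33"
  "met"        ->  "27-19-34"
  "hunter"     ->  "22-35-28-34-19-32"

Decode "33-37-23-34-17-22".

c is letter #3 and maps to 17: an offset of 14. Letters become their 1-based position plus 14 (so a→15, b→16, …).
Undoing it on 33-37-23-34-17-22: 33→(33−14)÷1=19=s, 37→(37−14)÷1=23=w, 23→(23−14)÷1=9=i, 34→(34−14)÷1=20=t, 17→(17−14)÷1=3=c, 22→(22−14)÷1=8=h.

switch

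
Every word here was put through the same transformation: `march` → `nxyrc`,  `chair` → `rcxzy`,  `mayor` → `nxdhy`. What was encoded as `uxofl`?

Treating letters as 0–25, the rule is x ↦ 23x + 23 (mod 26).
Undoing it on uxofl: u(20)→17·(20−23)≡1=b; x(23)→17·(23−23)≡0=a; o(14)→17·(14−23)≡3=d; f(5)→17·(5−23)≡6=g; l(11)→17·(11−23)≡4=e (all mod 26).

badge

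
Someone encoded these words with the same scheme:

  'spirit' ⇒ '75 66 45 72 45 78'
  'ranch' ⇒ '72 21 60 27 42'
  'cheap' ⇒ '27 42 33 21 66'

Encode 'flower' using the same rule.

36 54 63 87 33 72

s(#19)→75 and p(#16)→66: differences scale by 3, so n = 3·pos + 18. The formula is n = 3×(alphabet index, a=1) + 18.
For flower: f=6→36, l=12→54, o=15→63, w=23→87, e=5→33, r=18→72.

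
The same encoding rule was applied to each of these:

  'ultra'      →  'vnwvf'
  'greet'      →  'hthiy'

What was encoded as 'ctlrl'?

bring

In ultra: u→v is +1, l→n is +2, t→w is +3, r→v is +4 — the shift increases by 1 each position. Each letter shifts forward by (position + 1), i.e. 1, 2, 3, … — the shift grows by one for each successive letter.
Undoing it on ctlrl: c−1=b, t−2=r, l−3=i, r−4=n, l−5=g.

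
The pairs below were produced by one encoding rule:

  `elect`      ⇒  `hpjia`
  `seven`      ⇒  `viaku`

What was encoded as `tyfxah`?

quartz

Each letter shifts forward by (position + 3), i.e. 3, 4, 5, … — the shift grows by one for each successive letter.
Decoding tyfxah: t−3=q, y−4=u, f−5=a, x−6=r, a−7=t, h−8=z.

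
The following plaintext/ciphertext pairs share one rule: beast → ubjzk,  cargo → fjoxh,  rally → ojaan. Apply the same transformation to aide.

This is an affine cipher: with a=0,…,z=25, each position x becomes (11x+9) mod 26.
For aide: a(0)→11·0+9≡9=j; i(8)→11·8+9≡19=t; d(3)→11·3+9≡16=q; e(4)→11·4+9≡1=b (all mod 26).

jtqb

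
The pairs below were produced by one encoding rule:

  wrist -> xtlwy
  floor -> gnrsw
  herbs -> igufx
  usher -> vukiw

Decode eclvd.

In wrist: w→x is +1, r→t is +2, i→l is +3, s→w is +4 — the shift increases by 1 each position. Letter i (0-indexed) is shifted by i+1, so successive shifts are 1, 2, 3, ….
Decoding eclvd: e−1=d, c−2=a, l−3=i, v−4=r, d−5=y.

dairy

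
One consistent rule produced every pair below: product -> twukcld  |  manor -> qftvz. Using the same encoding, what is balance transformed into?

In product: p→t is +4, r→w is +5, o→u is +6, d→k is +7 — the shift increases by 1 each position. Each letter shifts forward by (position + 4), i.e. 4, 5, 6, … — the shift grows by one for each successive letter.
For balance: b+4=f, a+5=f, l+6=r, a+7=h, n+8=v, c+9=l, e+10=o.

ffrhvlo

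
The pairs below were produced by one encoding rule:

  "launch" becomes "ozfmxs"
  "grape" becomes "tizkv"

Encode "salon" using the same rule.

hzolm

Letters are reflected about the middle of the alphabet (position → 25−position): Atbash.
On salon: s↔h, a↔z, l↔o, o↔l, n↔m.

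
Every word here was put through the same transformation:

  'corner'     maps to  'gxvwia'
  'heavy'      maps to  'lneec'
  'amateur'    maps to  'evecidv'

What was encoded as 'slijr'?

Shifts by position in corner: pos 0: c→g (+4), pos 1: o→x (+9), pos 2: r→v (+4), pos 3: n→w (+9) — repeating every 2. It's a Vigenère-style cipher with numeric key [4,9]: position i shifts by key[i mod 2].
Decoding slijr: s−4=o, l−9=c, i−4=e, j−9=a, r−4=n.

ocean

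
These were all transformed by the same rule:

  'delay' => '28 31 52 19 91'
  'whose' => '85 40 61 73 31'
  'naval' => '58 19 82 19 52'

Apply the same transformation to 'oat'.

d(#4)→28 and e(#5)→31: differences scale by 3, so n = 3·pos + 16. The formula is n = 3×(alphabet index, a=1) + 16.
For oat: o=15→61, a=1→19, t=20→76.

61 19 76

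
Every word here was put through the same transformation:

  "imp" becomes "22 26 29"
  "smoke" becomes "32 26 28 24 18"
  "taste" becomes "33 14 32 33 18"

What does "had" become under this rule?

21 14 17

Letters become their 1-based position plus 13 (so a→14, b→15, …).
Applying it to had: h=8→21, a=1→14, d=4→17.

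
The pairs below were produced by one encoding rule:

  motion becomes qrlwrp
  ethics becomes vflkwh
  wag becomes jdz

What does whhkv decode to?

The output letters match the input read backwards, each shifted +3: motion reversed is noitom. Two steps: reverse the string, then apply a Caesar shift of +3.
Decoding whhkv: shift back: w−3=t, h−3=e, h−3=e, k−3=h, v−3=s → teehs; then reverse → sheet.

sheet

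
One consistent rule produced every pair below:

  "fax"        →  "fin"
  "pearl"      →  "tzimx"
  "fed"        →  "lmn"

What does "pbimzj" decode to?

breath

The output letters match the input read backwards, each shifted +8: fax reversed is xaf. The word is reversed, then every letter is shifted forward by 8.
Undoing it on pbimzj: shift back: p−8=h, b−8=t, i−8=a, m−8=e, z−8=r, j−8=b → htaerb; then reverse → breath.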